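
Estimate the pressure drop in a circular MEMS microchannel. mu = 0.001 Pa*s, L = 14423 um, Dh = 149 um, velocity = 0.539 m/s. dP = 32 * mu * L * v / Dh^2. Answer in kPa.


Step 1: Convert to SI: L = 14423e-6 m, Dh = 149e-6 m
Step 2: dP = 32 * 0.001 * 14423e-6 * 0.539 / (149e-6)^2
Step 3: dP = 11205.26 Pa
Step 4: Convert to kPa: dP = 11.21 kPa


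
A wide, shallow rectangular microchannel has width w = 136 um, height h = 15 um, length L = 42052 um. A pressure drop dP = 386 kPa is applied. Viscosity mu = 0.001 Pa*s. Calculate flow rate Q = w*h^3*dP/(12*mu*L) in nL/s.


Step 1: Convert all dimensions to SI (meters).
w = 136e-6 m, h = 15e-6 m, L = 42052e-6 m, dP = 386e3 Pa
Step 2: Q = w * h^3 * dP / (12 * mu * L)
Q = 136e-6 * (15e-6)^3 * 386e3 / (12 * 0.001 * 42052e-6) = 3.5110102e-10 m^3/s
Step 3: Convert Q from m^3/s to nL/s (1 m^3 = 1e12 nL, so multiply by 1e12).
Q = 351.101 nL/s


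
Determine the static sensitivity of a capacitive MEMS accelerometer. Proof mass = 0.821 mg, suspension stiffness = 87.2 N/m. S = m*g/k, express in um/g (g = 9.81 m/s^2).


Step 1: Convert mass: m = 0.821 mg = 8.21e-07 kg
Step 2: S = m * g / k = 8.21e-07 * 9.81 / 87.2
Step 3: S = 9.24e-08 m/g
Step 4: Convert to um/g: S = 0.092 um/g


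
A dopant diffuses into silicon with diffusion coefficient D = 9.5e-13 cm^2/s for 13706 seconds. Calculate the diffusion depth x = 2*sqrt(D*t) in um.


Step 1: Compute D*t = 9.5e-13 * 13706 = 1.30207e-08 cm^2
Step 2: sqrt(D*t) = 1.14108e-04 cm
Step 3: x = 2 * 1.14108e-04 cm = 2.28216e-04 cm
Step 4: Convert to um (1 cm = 1e4 um): x = 2.282 um


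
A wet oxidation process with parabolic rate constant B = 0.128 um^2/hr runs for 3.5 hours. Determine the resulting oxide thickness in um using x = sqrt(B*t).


Step 1: Compute B*t = 0.128 * 3.5 = 0.448
Step 2: x = sqrt(0.448)
x = 0.669 um


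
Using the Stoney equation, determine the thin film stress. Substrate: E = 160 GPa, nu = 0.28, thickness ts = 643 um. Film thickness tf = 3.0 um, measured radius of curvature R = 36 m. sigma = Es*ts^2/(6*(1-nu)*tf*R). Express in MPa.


Step 1: Compute numerator: Es * ts^2 = 160 * 643^2 = 66151840 (GPa*um^2)
Step 2: Compute denominator (R in um): 6*(1-nu)*tf*R = 6*0.72*3.0*36e6 = 466560000.0 (um^2)
Step 3: sigma (GPa) = 66151840 / 466560000.0 = 1.41786e-01 GPa
Step 4: Convert to MPa (x1000): sigma = 141.8 MPa


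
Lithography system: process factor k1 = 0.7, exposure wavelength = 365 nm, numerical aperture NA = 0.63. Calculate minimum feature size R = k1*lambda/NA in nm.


Step 1: Identify values: k1 = 0.7, lambda = 365 nm, NA = 0.63
Step 2: R = k1 * lambda / NA
R = 0.7 * 365 / 0.63
R = 405.6 nm


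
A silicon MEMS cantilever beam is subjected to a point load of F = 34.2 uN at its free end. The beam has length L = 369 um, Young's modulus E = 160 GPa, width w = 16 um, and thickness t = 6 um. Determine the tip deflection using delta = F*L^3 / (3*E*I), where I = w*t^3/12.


Step 1: Calculate the second moment of area.
I = w * t^3 / 12 = 16 * 6^3 / 12 = 288.0 um^4
Step 2: Convert E to consistent units (1 GPa = 1000 uN/um^2).
E = 160 GPa = 160000 uN/um^2
Step 3: Calculate tip deflection.
delta = F * L^3 / (3 * E * I)
delta = 34.2 * 369^3 / (3 * 160000 * 288.0)
delta = 12.43 um


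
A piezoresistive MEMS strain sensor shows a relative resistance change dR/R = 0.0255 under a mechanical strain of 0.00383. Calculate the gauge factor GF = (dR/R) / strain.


Step 1: Identify values.
dR/R = 0.0255, strain = 0.00383
Step 2: GF = (dR/R) / strain = 0.0255 / 0.00383
GF = 6.7


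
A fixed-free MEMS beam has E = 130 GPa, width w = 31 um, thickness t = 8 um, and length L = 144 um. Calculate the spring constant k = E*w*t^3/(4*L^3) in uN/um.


Step 1: Convert E to consistent units (1 GPa = 1000 uN/um^2).
E = 130 GPa = 130000 uN/um^2
Step 2: Compute t^3 = 8^3 = 512
Step 3: Compute L^3 = 144^3 = 2985984
Step 4: k = 130000 * 31 * 512 / (4 * 2985984)
k = 172.7538 uN/um


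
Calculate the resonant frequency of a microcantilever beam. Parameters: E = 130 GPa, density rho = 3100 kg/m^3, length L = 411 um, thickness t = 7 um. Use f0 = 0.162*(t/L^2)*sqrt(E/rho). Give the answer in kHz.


Step 1: Convert units to SI.
t_SI = 7e-6 m, L_SI = 411e-6 m
Step 2: Calculate sqrt(E/rho).
sqrt(130e9 / 3100) = 6475.76 m/s
Step 3: Compute f0.
f0 = 0.162 * 7e-6 / (411e-6)^2 * 6475.76 = 43473.1 Hz = 43.47 kHz


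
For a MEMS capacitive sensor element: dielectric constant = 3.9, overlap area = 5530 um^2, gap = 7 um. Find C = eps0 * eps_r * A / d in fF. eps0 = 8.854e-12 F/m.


Step 1: Convert area to m^2: A = 5530e-12 m^2
Step 2: Convert gap to m: d = 7e-6 m
Step 3: C = eps0 * eps_r * A / d
C = 8.854e-12 * 3.9 * 5530e-12 / 7e-6
Step 4: Convert to fF (multiply by 1e15).
C = 27.28 fF


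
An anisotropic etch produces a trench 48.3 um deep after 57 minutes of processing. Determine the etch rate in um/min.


Step 1: Etch rate = depth / time
Step 2: rate = 48.3 / 57
rate = 0.847 um/min


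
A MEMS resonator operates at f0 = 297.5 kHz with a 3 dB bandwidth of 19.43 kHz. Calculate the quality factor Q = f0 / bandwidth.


Step 1: Q = f0 / bandwidth
Step 2: Q = 297.5 / 19.43
Q = 15.3


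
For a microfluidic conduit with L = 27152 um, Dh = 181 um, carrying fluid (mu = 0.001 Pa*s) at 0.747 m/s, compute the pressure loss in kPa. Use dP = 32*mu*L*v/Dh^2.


Step 1: Convert to SI: L = 27152e-6 m, Dh = 181e-6 m
Step 2: dP = 32 * 0.001 * 27152e-6 * 0.747 / (181e-6)^2
Step 3: dP = 19811.40 Pa
Step 4: Convert to kPa: dP = 19.81 kPa


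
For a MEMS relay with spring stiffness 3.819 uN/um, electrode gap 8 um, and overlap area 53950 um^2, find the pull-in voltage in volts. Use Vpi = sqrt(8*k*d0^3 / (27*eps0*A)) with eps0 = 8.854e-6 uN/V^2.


Step 1: Compute numerator: 8 * k * d0^3 = 8 * 3.819 * 8^3 = 15642.624
Step 2: Compute denominator: 27 * eps0 * A = 27 * 8.854e-6 * 53950 = 12.897179
Step 3: Vpi = sqrt(15642.624 / 12.897179)
Vpi = 34.83 V


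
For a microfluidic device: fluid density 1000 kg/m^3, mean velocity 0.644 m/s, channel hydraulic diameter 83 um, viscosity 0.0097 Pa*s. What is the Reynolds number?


Step 1: Convert Dh to meters: Dh = 83e-6 m
Step 2: Re = rho * v * Dh / mu
Re = 1000 * 0.644 * 83e-6 / 0.0097
Re = 5.511


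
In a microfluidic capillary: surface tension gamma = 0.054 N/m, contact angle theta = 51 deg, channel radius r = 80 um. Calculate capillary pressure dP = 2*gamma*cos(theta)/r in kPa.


Step 1: cos(51 deg) = 0.6293
Step 2: Convert r to m: r = 80e-6 m
Step 3: dP = 2 * 0.054 * 0.6293 / 80e-6 = 849.6 Pa
Step 4: Convert Pa to kPa (divide by 1000).
dP = 0.85 kPa


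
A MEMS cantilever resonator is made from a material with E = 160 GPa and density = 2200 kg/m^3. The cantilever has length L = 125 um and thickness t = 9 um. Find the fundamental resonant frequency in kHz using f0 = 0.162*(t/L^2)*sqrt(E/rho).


Step 1: Convert units to SI.
t_SI = 9e-6 m, L_SI = 125e-6 m
Step 2: Calculate sqrt(E/rho).
sqrt(160e9 / 2200) = 8528.03 m/s
Step 3: Compute f0.
f0 = 0.162 * 9e-6 / (125e-6)^2 * 8528.03 = 795767.5 Hz = 795.77 kHz


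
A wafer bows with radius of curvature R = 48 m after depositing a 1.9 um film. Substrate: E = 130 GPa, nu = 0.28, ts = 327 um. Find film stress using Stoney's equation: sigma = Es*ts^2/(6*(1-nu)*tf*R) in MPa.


Step 1: Compute numerator: Es * ts^2 = 130 * 327^2 = 13900770 (GPa*um^2)
Step 2: Compute denominator (R in um): 6*(1-nu)*tf*R = 6*0.72*1.9*48e6 = 393984000.0 (um^2)
Step 3: sigma (GPa) = 13900770 / 393984000.0 = 3.5283e-02 GPa
Step 4: Convert to MPa (x1000): sigma = 35.3 MPa


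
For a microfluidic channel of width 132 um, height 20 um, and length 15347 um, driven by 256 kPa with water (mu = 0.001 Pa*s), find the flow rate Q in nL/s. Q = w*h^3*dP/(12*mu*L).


Step 1: Convert all dimensions to SI (meters).
w = 132e-6 m, h = 20e-6 m, L = 15347e-6 m, dP = 256e3 Pa
Step 2: Q = w * h^3 * dP / (12 * mu * L)
Q = 132e-6 * (20e-6)^3 * 256e3 / (12 * 0.001 * 15347e-6) = 1.46790904e-09 m^3/s
Step 3: Convert Q from m^3/s to nL/s (1 m^3 = 1e12 nL, so multiply by 1e12).
Q = 1467.909 nL/s


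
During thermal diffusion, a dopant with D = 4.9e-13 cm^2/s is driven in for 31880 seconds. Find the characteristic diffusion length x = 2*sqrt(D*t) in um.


Step 1: Compute D*t = 4.9e-13 * 31880 = 1.56212e-08 cm^2
Step 2: sqrt(D*t) = 1.25e-04 cm
Step 3: x = 2 * 1.25e-04 cm = 2.5e-04 cm
Step 4: Convert to um (1 cm = 1e4 um): x = 2.5 um


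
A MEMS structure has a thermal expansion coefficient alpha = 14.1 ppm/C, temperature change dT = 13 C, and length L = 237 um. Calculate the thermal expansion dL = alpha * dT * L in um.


Step 1: Convert CTE: alpha = 14.1 ppm/C = 14.1e-6 /C
Step 2: dL = 14.1e-6 * 13 * 237
dL = 0.0434 um


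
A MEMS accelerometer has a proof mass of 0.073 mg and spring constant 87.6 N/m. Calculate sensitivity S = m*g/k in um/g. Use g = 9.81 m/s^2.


Step 1: Convert mass: m = 0.073 mg = 7.30e-08 kg
Step 2: S = m * g / k = 7.30e-08 * 9.81 / 87.6
Step 3: S = 8.18e-09 m/g
Step 4: Convert to um/g: S = 0.008 um/g


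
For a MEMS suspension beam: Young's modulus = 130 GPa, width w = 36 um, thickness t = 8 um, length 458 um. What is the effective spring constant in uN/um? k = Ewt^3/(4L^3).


Step 1: Convert E to consistent units (1 GPa = 1000 uN/um^2).
E = 130 GPa = 130000 uN/um^2
Step 2: Compute t^3 = 8^3 = 512
Step 3: Compute L^3 = 458^3 = 96071912
Step 4: k = 130000 * 36 * 512 / (4 * 96071912)
k = 6.2353 uN/um


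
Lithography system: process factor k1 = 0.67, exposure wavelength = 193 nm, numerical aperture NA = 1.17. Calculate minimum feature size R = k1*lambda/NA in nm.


Step 1: Identify values: k1 = 0.67, lambda = 193 nm, NA = 1.17
Step 2: R = k1 * lambda / NA
R = 0.67 * 193 / 1.17
R = 110.5 nm


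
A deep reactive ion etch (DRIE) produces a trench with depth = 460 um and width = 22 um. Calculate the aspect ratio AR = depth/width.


Step 1: AR = depth / width
Step 2: AR = 460 / 22
AR = 20.9


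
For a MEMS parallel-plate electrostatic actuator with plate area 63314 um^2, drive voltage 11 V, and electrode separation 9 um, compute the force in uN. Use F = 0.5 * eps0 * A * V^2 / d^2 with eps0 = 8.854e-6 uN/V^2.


Step 1: Identify parameters.
eps0 = 8.854e-6 uN/V^2, A = 63314 um^2, V = 11 V, d = 9 um
Step 2: Compute V^2 = 11^2 = 121
Step 3: Compute d^2 = 9^2 = 81
Step 4: F = 0.5 * 8.854e-6 * 63314 * 121 / 81
F = 0.419 uN


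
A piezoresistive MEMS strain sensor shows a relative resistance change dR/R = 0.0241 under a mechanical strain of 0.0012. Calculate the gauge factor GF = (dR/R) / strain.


Step 1: Identify values.
dR/R = 0.0241, strain = 0.0012
Step 2: GF = (dR/R) / strain = 0.0241 / 0.0012
GF = 20.1


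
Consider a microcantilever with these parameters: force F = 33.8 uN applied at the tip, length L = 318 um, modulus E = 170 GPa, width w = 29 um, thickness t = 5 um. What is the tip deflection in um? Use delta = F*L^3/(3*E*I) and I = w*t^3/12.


Step 1: Calculate the second moment of area.
I = w * t^3 / 12 = 29 * 5^3 / 12 = 302.0833 um^4
Step 2: Convert E to consistent units (1 GPa = 1000 uN/um^2).
E = 170 GPa = 170000 uN/um^2
Step 3: Calculate tip deflection.
delta = F * L^3 / (3 * E * I)
delta = 33.8 * 318^3 / (3 * 170000 * 302.0833)
delta = 7.0551 um


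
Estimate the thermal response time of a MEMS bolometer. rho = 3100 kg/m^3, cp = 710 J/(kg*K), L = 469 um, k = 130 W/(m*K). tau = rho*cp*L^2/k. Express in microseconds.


Step 1: Convert L to m: L = 469e-6 m
Step 2: L^2 = (469e-6)^2 = 2.19961e-07 m^2
Step 3: tau = 3100 * 710 * 2.19961e-07 / 130 = 3.72410893e-03 s
Step 4: Convert to microseconds (multiply by 1e6).
tau = 3724.109 us


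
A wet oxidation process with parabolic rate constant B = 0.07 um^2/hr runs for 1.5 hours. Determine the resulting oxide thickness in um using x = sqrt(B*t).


Step 1: Compute B*t = 0.07 * 1.5 = 0.105
Step 2: x = sqrt(0.105)
x = 0.324 um


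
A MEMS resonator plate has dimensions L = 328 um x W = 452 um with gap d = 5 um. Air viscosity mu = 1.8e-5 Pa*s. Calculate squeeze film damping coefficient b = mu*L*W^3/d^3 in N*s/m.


Step 1: Convert to SI.
L = 328e-6 m, W = 452e-6 m, d = 5e-6 m
Step 2: W^3 = (452e-6)^3 = 9.23e-11 m^3
Step 3: d^3 = (5e-6)^3 = 1.25e-16 m^3
Step 4: b = 1.8e-5 * 328e-6 * 9.23e-11 / 1.25e-16
b = 4.36e-03 N*s/m


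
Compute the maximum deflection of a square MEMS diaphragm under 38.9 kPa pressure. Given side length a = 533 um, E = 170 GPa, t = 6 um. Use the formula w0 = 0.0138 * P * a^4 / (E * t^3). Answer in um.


Step 1: Convert pressure to compatible units (E is in GPa, so P in GPa).
P = 38.9 kPa = 38.9e-6 GPa
Step 2: Compute numerator: 0.0138 * P * a^4.
a^4 = 533^4 = 80706559921
numerator = 0.0138 * 38.9e-6 * 80706559921 = 4.33249e+04
Step 3: Compute denominator: E * t^3 = 170 * 6^3 = 36720
Step 4: w0 = numerator / denominator = 4.33249e+04 / 36720 = 1.1799 um


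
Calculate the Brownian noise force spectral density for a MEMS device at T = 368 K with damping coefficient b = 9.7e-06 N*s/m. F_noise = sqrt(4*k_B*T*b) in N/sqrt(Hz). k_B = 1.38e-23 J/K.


Step 1: Compute 4 * k_B * T * b
= 4 * 1.38e-23 * 368 * 9.7e-06
= 1.9704e-25 N^2/Hz
Step 2: F_noise = sqrt(1.9704e-25)
F_noise = 4.44e-13 N/sqrt(Hz)


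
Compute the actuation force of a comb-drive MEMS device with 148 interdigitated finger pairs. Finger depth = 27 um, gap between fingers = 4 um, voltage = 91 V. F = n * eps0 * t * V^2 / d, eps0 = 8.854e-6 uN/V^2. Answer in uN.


Step 1: Parameters: n=148, eps0=8.854e-6 uN/V^2, t=27 um, V=91 V, d=4 um
Step 2: V^2 = 8281
Step 3: F = 148 * 8.854e-6 * 27 * 8281 / 4
F = 73.247 uN


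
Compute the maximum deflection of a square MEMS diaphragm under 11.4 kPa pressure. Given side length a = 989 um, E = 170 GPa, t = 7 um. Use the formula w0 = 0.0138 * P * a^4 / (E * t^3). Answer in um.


Step 1: Convert pressure to compatible units (E is in GPa, so P in GPa).
P = 11.4 kPa = 11.4e-6 GPa
Step 2: Compute numerator: 0.0138 * P * a^4.
a^4 = 989^4 = 956720690641
numerator = 0.0138 * 11.4e-6 * 956720690641 = 1.505113e+05
Step 3: Compute denominator: E * t^3 = 170 * 7^3 = 58310
Step 4: w0 = numerator / denominator = 1.505113e+05 / 58310 = 2.5812 um


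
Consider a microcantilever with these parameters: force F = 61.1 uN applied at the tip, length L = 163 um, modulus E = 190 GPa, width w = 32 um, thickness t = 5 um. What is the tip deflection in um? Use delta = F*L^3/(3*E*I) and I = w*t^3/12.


Step 1: Calculate the second moment of area.
I = w * t^3 / 12 = 32 * 5^3 / 12 = 333.3333 um^4
Step 2: Convert E to consistent units (1 GPa = 1000 uN/um^2).
E = 190 GPa = 190000 uN/um^2
Step 3: Calculate tip deflection.
delta = F * L^3 / (3 * E * I)
delta = 61.1 * 163^3 / (3 * 190000 * 333.3333)
delta = 1.3927 um


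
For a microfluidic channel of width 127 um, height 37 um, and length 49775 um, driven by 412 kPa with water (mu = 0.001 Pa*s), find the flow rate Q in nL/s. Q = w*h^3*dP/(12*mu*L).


Step 1: Convert all dimensions to SI (meters).
w = 127e-6 m, h = 37e-6 m, L = 49775e-6 m, dP = 412e3 Pa
Step 2: Q = w * h^3 * dP / (12 * mu * L)
Q = 127e-6 * (37e-6)^3 * 412e3 / (12 * 0.001 * 49775e-6) = 4.4372469e-09 m^3/s
Step 3: Convert Q from m^3/s to nL/s (1 m^3 = 1e12 nL, so multiply by 1e12).
Q = 4437.247 nL/s


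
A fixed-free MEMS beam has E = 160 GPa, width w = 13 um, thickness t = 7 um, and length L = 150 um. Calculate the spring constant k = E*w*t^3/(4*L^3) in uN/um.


Step 1: Convert E to consistent units (1 GPa = 1000 uN/um^2).
E = 160 GPa = 160000 uN/um^2
Step 2: Compute t^3 = 7^3 = 343
Step 3: Compute L^3 = 150^3 = 3375000
Step 4: k = 160000 * 13 * 343 / (4 * 3375000)
k = 52.8474 uN/um


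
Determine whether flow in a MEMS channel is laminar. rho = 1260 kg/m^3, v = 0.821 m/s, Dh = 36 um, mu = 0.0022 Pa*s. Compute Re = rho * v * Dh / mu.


Step 1: Convert Dh to meters: Dh = 36e-6 m
Step 2: Re = rho * v * Dh / mu
Re = 1260 * 0.821 * 36e-6 / 0.0022
Re = 16.928
Since Re = 16.928 is below ~2300, the flow is laminar.


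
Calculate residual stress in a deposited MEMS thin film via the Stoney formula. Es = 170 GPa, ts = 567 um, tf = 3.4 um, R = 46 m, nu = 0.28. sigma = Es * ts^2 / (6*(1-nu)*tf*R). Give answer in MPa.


Step 1: Compute numerator: Es * ts^2 = 170 * 567^2 = 54653130 (GPa*um^2)
Step 2: Compute denominator (R in um): 6*(1-nu)*tf*R = 6*0.72*3.4*46e6 = 675648000.0 (um^2)
Step 3: sigma (GPa) = 54653130 / 675648000.0 = 8.089e-02 GPa
Step 4: Convert to MPa (x1000): sigma = 80.9 MPa


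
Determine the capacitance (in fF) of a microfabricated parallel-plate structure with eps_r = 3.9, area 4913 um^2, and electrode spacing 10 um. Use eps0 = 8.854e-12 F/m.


Step 1: Convert area to m^2: A = 4913e-12 m^2
Step 2: Convert gap to m: d = 10e-6 m
Step 3: C = eps0 * eps_r * A / d
C = 8.854e-12 * 3.9 * 4913e-12 / 10e-6
Step 4: Convert to fF (multiply by 1e15).
C = 16.96 fF


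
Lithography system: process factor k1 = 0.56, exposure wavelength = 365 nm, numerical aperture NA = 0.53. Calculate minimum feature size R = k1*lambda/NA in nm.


Step 1: Identify values: k1 = 0.56, lambda = 365 nm, NA = 0.53
Step 2: R = k1 * lambda / NA
R = 0.56 * 365 / 0.53
R = 385.7 nm


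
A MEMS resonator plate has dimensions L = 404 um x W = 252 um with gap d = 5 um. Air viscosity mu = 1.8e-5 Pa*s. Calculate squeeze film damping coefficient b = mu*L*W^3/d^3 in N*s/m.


Step 1: Convert to SI.
L = 404e-6 m, W = 252e-6 m, d = 5e-6 m
Step 2: W^3 = (252e-6)^3 = 1.60e-11 m^3
Step 3: d^3 = (5e-6)^3 = 1.25e-16 m^3
Step 4: b = 1.8e-5 * 404e-6 * 1.60e-11 / 1.25e-16
b = 9.31e-04 N*s/m


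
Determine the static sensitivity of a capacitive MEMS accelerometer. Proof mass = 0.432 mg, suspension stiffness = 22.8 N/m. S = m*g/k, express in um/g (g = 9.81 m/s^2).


Step 1: Convert mass: m = 0.432 mg = 4.32e-07 kg
Step 2: S = m * g / k = 4.32e-07 * 9.81 / 22.8
Step 3: S = 1.86e-07 m/g
Step 4: Convert to um/g: S = 0.186 um/g


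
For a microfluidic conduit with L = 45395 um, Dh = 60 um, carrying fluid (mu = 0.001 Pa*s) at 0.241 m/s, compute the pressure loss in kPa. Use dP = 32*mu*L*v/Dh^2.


Step 1: Convert to SI: L = 45395e-6 m, Dh = 60e-6 m
Step 2: dP = 32 * 0.001 * 45395e-6 * 0.241 / (60e-6)^2
Step 3: dP = 97246.18 Pa
Step 4: Convert to kPa: dP = 97.25 kPa


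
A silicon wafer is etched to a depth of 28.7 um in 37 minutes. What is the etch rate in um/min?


Step 1: Etch rate = depth / time
Step 2: rate = 28.7 / 37
rate = 0.776 um/min


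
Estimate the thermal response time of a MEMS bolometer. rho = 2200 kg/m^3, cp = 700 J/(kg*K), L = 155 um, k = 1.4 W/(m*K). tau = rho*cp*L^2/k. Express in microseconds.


Step 1: Convert L to m: L = 155e-6 m
Step 2: L^2 = (155e-6)^2 = 2.4025e-08 m^2
Step 3: tau = 2200 * 700 * 2.4025e-08 / 1.4 = 2.64275e-02 s
Step 4: Convert to microseconds (multiply by 1e6).
tau = 26427.5 us


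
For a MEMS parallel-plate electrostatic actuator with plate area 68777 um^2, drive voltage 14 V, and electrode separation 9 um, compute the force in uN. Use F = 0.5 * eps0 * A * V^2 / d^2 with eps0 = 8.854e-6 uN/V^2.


Step 1: Identify parameters.
eps0 = 8.854e-6 uN/V^2, A = 68777 um^2, V = 14 V, d = 9 um
Step 2: Compute V^2 = 14^2 = 196
Step 3: Compute d^2 = 9^2 = 81
Step 4: F = 0.5 * 8.854e-6 * 68777 * 196 / 81
F = 0.737 uN


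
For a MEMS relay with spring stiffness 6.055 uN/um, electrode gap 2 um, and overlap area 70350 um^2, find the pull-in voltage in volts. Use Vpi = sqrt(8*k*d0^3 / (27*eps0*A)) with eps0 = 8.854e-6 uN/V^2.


Step 1: Compute numerator: 8 * k * d0^3 = 8 * 6.055 * 2^3 = 387.52
Step 2: Compute denominator: 27 * eps0 * A = 27 * 8.854e-6 * 70350 = 16.81773
Step 3: Vpi = sqrt(387.52 / 16.81773)
Vpi = 4.8 V


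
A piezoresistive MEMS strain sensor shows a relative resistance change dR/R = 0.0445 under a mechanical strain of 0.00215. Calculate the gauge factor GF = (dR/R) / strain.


Step 1: Identify values.
dR/R = 0.0445, strain = 0.00215
Step 2: GF = (dR/R) / strain = 0.0445 / 0.00215
GF = 20.7


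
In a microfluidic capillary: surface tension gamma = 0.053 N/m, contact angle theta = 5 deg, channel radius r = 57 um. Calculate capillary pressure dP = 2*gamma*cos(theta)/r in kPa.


Step 1: cos(5 deg) = 0.9962
Step 2: Convert r to m: r = 57e-6 m
Step 3: dP = 2 * 0.053 * 0.9962 / 57e-6 = 1852.6 Pa
Step 4: Convert Pa to kPa (divide by 1000).
dP = 1.85 kPa


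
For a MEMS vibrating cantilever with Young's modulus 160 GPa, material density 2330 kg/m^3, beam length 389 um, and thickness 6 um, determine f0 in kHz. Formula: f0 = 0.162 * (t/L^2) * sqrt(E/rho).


Step 1: Convert units to SI.
t_SI = 6e-6 m, L_SI = 389e-6 m
Step 2: Calculate sqrt(E/rho).
sqrt(160e9 / 2330) = 8286.71 m/s
Step 3: Compute f0.
f0 = 0.162 * 6e-6 / (389e-6)^2 * 8286.71 = 53229.1 Hz = 53.23 kHz


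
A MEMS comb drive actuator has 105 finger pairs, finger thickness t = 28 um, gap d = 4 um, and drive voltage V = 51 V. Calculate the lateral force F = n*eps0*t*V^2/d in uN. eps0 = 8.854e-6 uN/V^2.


Step 1: Parameters: n=105, eps0=8.854e-6 uN/V^2, t=28 um, V=51 V, d=4 um
Step 2: V^2 = 2601
Step 3: F = 105 * 8.854e-6 * 28 * 2601 / 4
F = 16.927 uN


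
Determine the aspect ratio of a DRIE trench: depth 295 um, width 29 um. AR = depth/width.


Step 1: AR = depth / width
Step 2: AR = 295 / 29
AR = 10.2


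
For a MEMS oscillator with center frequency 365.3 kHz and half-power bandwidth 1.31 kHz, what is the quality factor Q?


Step 1: Q = f0 / bandwidth
Step 2: Q = 365.3 / 1.31
Q = 278.9


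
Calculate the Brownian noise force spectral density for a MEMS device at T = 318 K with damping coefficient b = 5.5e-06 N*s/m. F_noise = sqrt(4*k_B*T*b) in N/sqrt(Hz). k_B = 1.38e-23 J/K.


Step 1: Compute 4 * k_B * T * b
= 4 * 1.38e-23 * 318 * 5.5e-06
= 9.6545e-26 N^2/Hz
Step 2: F_noise = sqrt(9.6545e-26)
F_noise = 3.11e-13 N/sqrt(Hz)


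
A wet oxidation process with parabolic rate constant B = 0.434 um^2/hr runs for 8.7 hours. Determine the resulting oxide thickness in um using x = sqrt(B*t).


Step 1: Compute B*t = 0.434 * 8.7 = 3.7758
Step 2: x = sqrt(3.7758)
x = 1.943 um


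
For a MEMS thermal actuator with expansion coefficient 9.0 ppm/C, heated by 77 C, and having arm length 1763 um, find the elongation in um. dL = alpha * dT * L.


Step 1: Convert CTE: alpha = 9.0 ppm/C = 9.0e-6 /C
Step 2: dL = 9.0e-6 * 77 * 1763
dL = 1.2218 um


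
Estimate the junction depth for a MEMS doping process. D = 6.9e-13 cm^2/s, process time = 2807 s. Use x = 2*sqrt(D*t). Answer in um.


Step 1: Compute D*t = 6.9e-13 * 2807 = 1.93683e-09 cm^2
Step 2: sqrt(D*t) = 4.401e-05 cm
Step 3: x = 2 * 4.401e-05 cm = 8.802e-05 cm
Step 4: Convert to um (1 cm = 1e4 um): x = 0.88 um


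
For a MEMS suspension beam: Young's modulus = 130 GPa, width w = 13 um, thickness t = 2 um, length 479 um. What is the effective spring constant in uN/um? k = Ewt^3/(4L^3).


Step 1: Convert E to consistent units (1 GPa = 1000 uN/um^2).
E = 130 GPa = 130000 uN/um^2
Step 2: Compute t^3 = 2^3 = 8
Step 3: Compute L^3 = 479^3 = 109902239
Step 4: k = 130000 * 13 * 8 / (4 * 109902239)
k = 0.0308 uN/um


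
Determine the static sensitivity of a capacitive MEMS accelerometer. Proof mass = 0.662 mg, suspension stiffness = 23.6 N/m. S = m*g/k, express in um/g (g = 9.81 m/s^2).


Step 1: Convert mass: m = 0.662 mg = 6.62e-07 kg
Step 2: S = m * g / k = 6.62e-07 * 9.81 / 23.6
Step 3: S = 2.75e-07 m/g
Step 4: Convert to um/g: S = 0.275 um/g


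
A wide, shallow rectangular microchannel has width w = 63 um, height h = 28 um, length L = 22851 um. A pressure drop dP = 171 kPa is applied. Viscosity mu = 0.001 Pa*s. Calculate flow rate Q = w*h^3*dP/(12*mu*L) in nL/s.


Step 1: Convert all dimensions to SI (meters).
w = 63e-6 m, h = 28e-6 m, L = 22851e-6 m, dP = 171e3 Pa
Step 2: Q = w * h^3 * dP / (12 * mu * L)
Q = 63e-6 * (28e-6)^3 * 171e3 / (12 * 0.001 * 22851e-6) = 8.6243088e-10 m^3/s
Step 3: Convert Q from m^3/s to nL/s (1 m^3 = 1e12 nL, so multiply by 1e12).
Q = 862.431 nL/s


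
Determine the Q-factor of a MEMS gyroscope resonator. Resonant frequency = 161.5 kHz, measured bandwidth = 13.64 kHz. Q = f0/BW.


Step 1: Q = f0 / bandwidth
Step 2: Q = 161.5 / 13.64
Q = 11.8


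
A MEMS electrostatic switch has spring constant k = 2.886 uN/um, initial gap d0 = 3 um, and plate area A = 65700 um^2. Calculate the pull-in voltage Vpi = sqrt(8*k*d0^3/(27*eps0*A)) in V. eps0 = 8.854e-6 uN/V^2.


Step 1: Compute numerator: 8 * k * d0^3 = 8 * 2.886 * 3^3 = 623.376
Step 2: Compute denominator: 27 * eps0 * A = 27 * 8.854e-6 * 65700 = 15.706111
Step 3: Vpi = sqrt(623.376 / 15.706111)
Vpi = 6.3 V


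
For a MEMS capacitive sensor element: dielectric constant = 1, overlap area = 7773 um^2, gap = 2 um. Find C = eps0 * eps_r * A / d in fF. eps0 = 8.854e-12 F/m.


Step 1: Convert area to m^2: A = 7773e-12 m^2
Step 2: Convert gap to m: d = 2e-6 m
Step 3: C = eps0 * eps_r * A / d
C = 8.854e-12 * 1 * 7773e-12 / 2e-6
Step 4: Convert to fF (multiply by 1e15).
C = 34.41 fF


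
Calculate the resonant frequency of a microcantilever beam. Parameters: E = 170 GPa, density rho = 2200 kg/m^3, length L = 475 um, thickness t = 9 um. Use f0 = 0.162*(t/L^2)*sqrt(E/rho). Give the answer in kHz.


Step 1: Convert units to SI.
t_SI = 9e-6 m, L_SI = 475e-6 m
Step 2: Calculate sqrt(E/rho).
sqrt(170e9 / 2200) = 8790.49 m/s
Step 3: Compute f0.
f0 = 0.162 * 9e-6 / (475e-6)^2 * 8790.49 = 56804.6 Hz = 56.8 kHz


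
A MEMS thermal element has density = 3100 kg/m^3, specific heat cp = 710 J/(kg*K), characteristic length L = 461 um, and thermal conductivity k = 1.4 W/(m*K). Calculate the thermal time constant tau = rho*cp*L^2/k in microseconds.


Step 1: Convert L to m: L = 461e-6 m
Step 2: L^2 = (461e-6)^2 = 2.12521e-07 m^2
Step 3: tau = 3100 * 710 * 2.12521e-07 / 1.4 = 3.3411337214e-01 s
Step 4: Convert to microseconds (multiply by 1e6).
tau = 334113.372 us


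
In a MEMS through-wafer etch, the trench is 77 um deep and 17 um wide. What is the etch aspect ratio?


Step 1: AR = depth / width
Step 2: AR = 77 / 17
AR = 4.5


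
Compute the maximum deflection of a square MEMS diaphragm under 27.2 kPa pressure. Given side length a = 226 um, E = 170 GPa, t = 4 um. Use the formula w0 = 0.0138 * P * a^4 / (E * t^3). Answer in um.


Step 1: Convert pressure to compatible units (E is in GPa, so P in GPa).
P = 27.2 kPa = 27.2e-6 GPa
Step 2: Compute numerator: 0.0138 * P * a^4.
a^4 = 226^4 = 2608757776
numerator = 0.0138 * 27.2e-6 * 2608757776 = 9.79e+02
Step 3: Compute denominator: E * t^3 = 170 * 4^3 = 10880
Step 4: w0 = numerator / denominator = 9.79e+02 / 10880 = 0.09 um


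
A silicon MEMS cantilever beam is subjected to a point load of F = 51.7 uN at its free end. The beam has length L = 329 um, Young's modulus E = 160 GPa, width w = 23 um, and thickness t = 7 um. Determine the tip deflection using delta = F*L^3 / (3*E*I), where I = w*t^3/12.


Step 1: Calculate the second moment of area.
I = w * t^3 / 12 = 23 * 7^3 / 12 = 657.4167 um^4
Step 2: Convert E to consistent units (1 GPa = 1000 uN/um^2).
E = 160 GPa = 160000 uN/um^2
Step 3: Calculate tip deflection.
delta = F * L^3 / (3 * E * I)
delta = 51.7 * 329^3 / (3 * 160000 * 657.4167)
delta = 5.8344 um


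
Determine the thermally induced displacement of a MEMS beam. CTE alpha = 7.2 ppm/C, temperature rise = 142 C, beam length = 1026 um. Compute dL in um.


Step 1: Convert CTE: alpha = 7.2 ppm/C = 7.2e-6 /C
Step 2: dL = 7.2e-6 * 142 * 1026
dL = 1.049 um


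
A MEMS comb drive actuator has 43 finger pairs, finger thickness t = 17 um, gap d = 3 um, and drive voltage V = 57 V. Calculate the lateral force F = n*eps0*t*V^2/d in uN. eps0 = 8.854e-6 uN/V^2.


Step 1: Parameters: n=43, eps0=8.854e-6 uN/V^2, t=17 um, V=57 V, d=3 um
Step 2: V^2 = 3249
Step 3: F = 43 * 8.854e-6 * 17 * 3249 / 3
F = 7.009 uN


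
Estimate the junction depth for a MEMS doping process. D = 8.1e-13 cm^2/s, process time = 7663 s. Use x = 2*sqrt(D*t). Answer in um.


Step 1: Compute D*t = 8.1e-13 * 7663 = 6.20703e-09 cm^2
Step 2: sqrt(D*t) = 7.87847e-05 cm
Step 3: x = 2 * 7.87847e-05 cm = 1.575694e-04 cm
Step 4: Convert to um (1 cm = 1e4 um): x = 1.576 um


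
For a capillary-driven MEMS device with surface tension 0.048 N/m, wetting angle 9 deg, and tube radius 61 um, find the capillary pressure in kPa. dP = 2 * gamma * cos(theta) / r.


Step 1: cos(9 deg) = 0.9877
Step 2: Convert r to m: r = 61e-6 m
Step 3: dP = 2 * 0.048 * 0.9877 / 61e-6 = 1554.4 Pa
Step 4: Convert Pa to kPa (divide by 1000).
dP = 1.55 kPa


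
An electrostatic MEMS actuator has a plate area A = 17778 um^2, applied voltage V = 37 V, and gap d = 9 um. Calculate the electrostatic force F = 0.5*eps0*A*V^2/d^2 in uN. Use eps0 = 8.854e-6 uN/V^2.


Step 1: Identify parameters.
eps0 = 8.854e-6 uN/V^2, A = 17778 um^2, V = 37 V, d = 9 um
Step 2: Compute V^2 = 37^2 = 1369
Step 3: Compute d^2 = 9^2 = 81
Step 4: F = 0.5 * 8.854e-6 * 17778 * 1369 / 81
F = 1.33 uN


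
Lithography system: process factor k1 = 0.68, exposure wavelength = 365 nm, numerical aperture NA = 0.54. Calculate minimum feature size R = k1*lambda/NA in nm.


Step 1: Identify values: k1 = 0.68, lambda = 365 nm, NA = 0.54
Step 2: R = k1 * lambda / NA
R = 0.68 * 365 / 0.54
R = 459.6 nm


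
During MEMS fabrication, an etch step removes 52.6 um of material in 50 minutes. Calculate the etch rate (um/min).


Step 1: Etch rate = depth / time
Step 2: rate = 52.6 / 50
rate = 1.052 um/min


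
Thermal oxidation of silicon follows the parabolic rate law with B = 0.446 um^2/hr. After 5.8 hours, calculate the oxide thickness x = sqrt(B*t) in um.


Step 1: Compute B*t = 0.446 * 5.8 = 2.5868
Step 2: x = sqrt(2.5868)
x = 1.608 um


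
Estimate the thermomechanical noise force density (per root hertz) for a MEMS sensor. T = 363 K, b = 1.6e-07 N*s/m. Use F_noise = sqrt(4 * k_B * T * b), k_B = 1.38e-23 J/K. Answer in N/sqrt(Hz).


Step 1: Compute 4 * k_B * T * b
= 4 * 1.38e-23 * 363 * 1.6e-07
= 3.2060e-27 N^2/Hz
Step 2: F_noise = sqrt(3.2060e-27)
F_noise = 5.66e-14 N/sqrt(Hz)


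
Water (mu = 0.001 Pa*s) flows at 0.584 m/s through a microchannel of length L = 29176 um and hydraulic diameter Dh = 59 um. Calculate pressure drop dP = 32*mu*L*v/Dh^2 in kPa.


Step 1: Convert to SI: L = 29176e-6 m, Dh = 59e-6 m
Step 2: dP = 32 * 0.001 * 29176e-6 * 0.584 / (59e-6)^2
Step 3: dP = 156633.46 Pa
Step 4: Convert to kPa: dP = 156.63 kPa


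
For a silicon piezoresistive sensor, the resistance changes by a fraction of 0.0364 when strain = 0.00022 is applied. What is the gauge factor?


Step 1: Identify values.
dR/R = 0.0364, strain = 0.00022
Step 2: GF = (dR/R) / strain = 0.0364 / 0.00022
GF = 165.5


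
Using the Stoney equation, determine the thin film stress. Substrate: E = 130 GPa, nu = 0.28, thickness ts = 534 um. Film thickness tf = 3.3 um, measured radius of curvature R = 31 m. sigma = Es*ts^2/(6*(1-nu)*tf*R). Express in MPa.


Step 1: Compute numerator: Es * ts^2 = 130 * 534^2 = 37070280 (GPa*um^2)
Step 2: Compute denominator (R in um): 6*(1-nu)*tf*R = 6*0.72*3.3*31e6 = 441936000.0 (um^2)
Step 3: sigma (GPa) = 37070280 / 441936000.0 = 8.3882e-02 GPa
Step 4: Convert to MPa (x1000): sigma = 83.9 MPa


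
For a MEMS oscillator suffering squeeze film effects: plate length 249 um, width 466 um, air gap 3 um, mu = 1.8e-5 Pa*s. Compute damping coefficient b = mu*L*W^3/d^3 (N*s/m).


Step 1: Convert to SI.
L = 249e-6 m, W = 466e-6 m, d = 3e-6 m
Step 2: W^3 = (466e-6)^3 = 1.01e-10 m^3
Step 3: d^3 = (3e-6)^3 = 2.70e-17 m^3
Step 4: b = 1.8e-5 * 249e-6 * 1.01e-10 / 2.70e-17
b = 1.68e-02 N*s/m


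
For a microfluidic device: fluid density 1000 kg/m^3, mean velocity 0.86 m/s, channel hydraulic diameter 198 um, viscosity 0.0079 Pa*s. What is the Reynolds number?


Step 1: Convert Dh to meters: Dh = 198e-6 m
Step 2: Re = rho * v * Dh / mu
Re = 1000 * 0.86 * 198e-6 / 0.0079
Re = 21.554


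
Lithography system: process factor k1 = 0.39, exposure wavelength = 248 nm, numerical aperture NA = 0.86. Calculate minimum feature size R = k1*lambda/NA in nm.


Step 1: Identify values: k1 = 0.39, lambda = 248 nm, NA = 0.86
Step 2: R = k1 * lambda / NA
R = 0.39 * 248 / 0.86
R = 112.5 nm


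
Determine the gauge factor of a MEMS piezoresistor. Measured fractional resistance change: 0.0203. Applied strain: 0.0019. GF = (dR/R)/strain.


Step 1: Identify values.
dR/R = 0.0203, strain = 0.0019
Step 2: GF = (dR/R) / strain = 0.0203 / 0.0019
GF = 10.7


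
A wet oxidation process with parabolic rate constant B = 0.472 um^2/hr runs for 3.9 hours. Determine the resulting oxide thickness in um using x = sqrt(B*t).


Step 1: Compute B*t = 0.472 * 3.9 = 1.8408
Step 2: x = sqrt(1.8408)
x = 1.357 um


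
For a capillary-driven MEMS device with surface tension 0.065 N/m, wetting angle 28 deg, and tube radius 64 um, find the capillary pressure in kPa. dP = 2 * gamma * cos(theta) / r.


Step 1: cos(28 deg) = 0.8829
Step 2: Convert r to m: r = 64e-6 m
Step 3: dP = 2 * 0.065 * 0.8829 / 64e-6 = 1793.4 Pa
Step 4: Convert Pa to kPa (divide by 1000).
dP = 1.79 kPa


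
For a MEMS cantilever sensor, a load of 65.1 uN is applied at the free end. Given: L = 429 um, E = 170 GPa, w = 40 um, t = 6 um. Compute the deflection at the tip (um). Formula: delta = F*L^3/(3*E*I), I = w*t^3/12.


Step 1: Calculate the second moment of area.
I = w * t^3 / 12 = 40 * 6^3 / 12 = 720.0 um^4
Step 2: Convert E to consistent units (1 GPa = 1000 uN/um^2).
E = 170 GPa = 170000 uN/um^2
Step 3: Calculate tip deflection.
delta = F * L^3 / (3 * E * I)
delta = 65.1 * 429^3 / (3 * 170000 * 720.0)
delta = 13.9975 um


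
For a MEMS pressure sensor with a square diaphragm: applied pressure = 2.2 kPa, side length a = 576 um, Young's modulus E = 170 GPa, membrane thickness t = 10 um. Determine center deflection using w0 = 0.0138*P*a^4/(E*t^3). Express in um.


Step 1: Convert pressure to compatible units (E is in GPa, so P in GPa).
P = 2.2 kPa = 2.2e-6 GPa
Step 2: Compute numerator: 0.0138 * P * a^4.
a^4 = 576^4 = 110075314176
numerator = 0.0138 * 2.2e-6 * 110075314176 = 3.3419e+03
Step 3: Compute denominator: E * t^3 = 170 * 10^3 = 170000
Step 4: w0 = numerator / denominator = 3.3419e+03 / 170000 = 0.0197 um


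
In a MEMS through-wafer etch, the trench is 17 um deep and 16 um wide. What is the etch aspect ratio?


Step 1: AR = depth / width
Step 2: AR = 17 / 16
AR = 1.1


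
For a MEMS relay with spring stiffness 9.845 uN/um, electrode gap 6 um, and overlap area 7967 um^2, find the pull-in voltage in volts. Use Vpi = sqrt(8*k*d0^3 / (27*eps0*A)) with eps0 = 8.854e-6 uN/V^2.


Step 1: Compute numerator: 8 * k * d0^3 = 8 * 9.845 * 6^3 = 17012.16
Step 2: Compute denominator: 27 * eps0 * A = 27 * 8.854e-6 * 7967 = 1.904575
Step 3: Vpi = sqrt(17012.16 / 1.904575)
Vpi = 94.51 V


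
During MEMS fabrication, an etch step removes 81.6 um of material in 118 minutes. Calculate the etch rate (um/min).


Step 1: Etch rate = depth / time
Step 2: rate = 81.6 / 118
rate = 0.692 um/min


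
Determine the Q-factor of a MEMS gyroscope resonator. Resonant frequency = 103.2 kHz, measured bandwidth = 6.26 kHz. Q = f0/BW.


Step 1: Q = f0 / bandwidth
Step 2: Q = 103.2 / 6.26
Q = 16.5


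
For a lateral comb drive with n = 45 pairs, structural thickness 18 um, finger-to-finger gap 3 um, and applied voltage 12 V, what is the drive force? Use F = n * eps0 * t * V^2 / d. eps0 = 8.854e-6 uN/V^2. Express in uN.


Step 1: Parameters: n=45, eps0=8.854e-6 uN/V^2, t=18 um, V=12 V, d=3 um
Step 2: V^2 = 144
Step 3: F = 45 * 8.854e-6 * 18 * 144 / 3
F = 0.344 uN


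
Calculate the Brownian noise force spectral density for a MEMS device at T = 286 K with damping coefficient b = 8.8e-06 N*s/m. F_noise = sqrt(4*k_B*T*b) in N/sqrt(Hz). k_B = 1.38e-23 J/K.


Step 1: Compute 4 * k_B * T * b
= 4 * 1.38e-23 * 286 * 8.8e-06
= 1.3893e-25 N^2/Hz
Step 2: F_noise = sqrt(1.3893e-25)
F_noise = 3.73e-13 N/sqrt(Hz)


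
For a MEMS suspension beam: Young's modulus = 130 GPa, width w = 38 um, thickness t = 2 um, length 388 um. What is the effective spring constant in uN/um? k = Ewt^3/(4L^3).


Step 1: Convert E to consistent units (1 GPa = 1000 uN/um^2).
E = 130 GPa = 130000 uN/um^2
Step 2: Compute t^3 = 2^3 = 8
Step 3: Compute L^3 = 388^3 = 58411072
Step 4: k = 130000 * 38 * 8 / (4 * 58411072)
k = 0.1691 uN/um


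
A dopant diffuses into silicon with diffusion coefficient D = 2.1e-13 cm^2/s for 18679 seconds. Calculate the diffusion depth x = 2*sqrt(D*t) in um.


Step 1: Compute D*t = 2.1e-13 * 18679 = 3.92259e-09 cm^2
Step 2: sqrt(D*t) = 6.26306e-05 cm
Step 3: x = 2 * 6.26306e-05 cm = 1.252612e-04 cm
Step 4: Convert to um (1 cm = 1e4 um): x = 1.253 um


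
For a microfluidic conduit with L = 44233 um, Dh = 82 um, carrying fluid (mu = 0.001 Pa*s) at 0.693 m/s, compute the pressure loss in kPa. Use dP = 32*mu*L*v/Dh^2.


Step 1: Convert to SI: L = 44233e-6 m, Dh = 82e-6 m
Step 2: dP = 32 * 0.001 * 44233e-6 * 0.693 / (82e-6)^2
Step 3: dP = 145882.07 Pa
Step 4: Convert to kPa: dP = 145.88 kPa


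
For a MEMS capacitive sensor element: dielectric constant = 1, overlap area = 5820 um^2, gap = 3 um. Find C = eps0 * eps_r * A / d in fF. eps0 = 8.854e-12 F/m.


Step 1: Convert area to m^2: A = 5820e-12 m^2
Step 2: Convert gap to m: d = 3e-6 m
Step 3: C = eps0 * eps_r * A / d
C = 8.854e-12 * 1 * 5820e-12 / 3e-6
Step 4: Convert to fF (multiply by 1e15).
C = 17.18 fF


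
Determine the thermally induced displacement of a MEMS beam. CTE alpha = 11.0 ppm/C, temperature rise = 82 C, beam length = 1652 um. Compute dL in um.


Step 1: Convert CTE: alpha = 11.0 ppm/C = 11.0e-6 /C
Step 2: dL = 11.0e-6 * 82 * 1652
dL = 1.4901 um


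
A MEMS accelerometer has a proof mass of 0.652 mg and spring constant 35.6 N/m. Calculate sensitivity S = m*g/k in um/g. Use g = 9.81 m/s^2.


Step 1: Convert mass: m = 0.652 mg = 6.52e-07 kg
Step 2: S = m * g / k = 6.52e-07 * 9.81 / 35.6
Step 3: S = 1.80e-07 m/g
Step 4: Convert to um/g: S = 0.18 um/g


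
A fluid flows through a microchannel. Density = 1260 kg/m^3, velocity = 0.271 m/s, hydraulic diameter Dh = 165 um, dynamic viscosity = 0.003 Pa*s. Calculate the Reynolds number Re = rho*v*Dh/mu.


Step 1: Convert Dh to meters: Dh = 165e-6 m
Step 2: Re = rho * v * Dh / mu
Re = 1260 * 0.271 * 165e-6 / 0.003
Re = 18.78


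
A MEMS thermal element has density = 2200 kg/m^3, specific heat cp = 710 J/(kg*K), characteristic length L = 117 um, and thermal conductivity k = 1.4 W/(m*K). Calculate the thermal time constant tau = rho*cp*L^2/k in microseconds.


Step 1: Convert L to m: L = 117e-6 m
Step 2: L^2 = (117e-6)^2 = 1.3689e-08 m^2
Step 3: tau = 2200 * 710 * 1.3689e-08 / 1.4 = 1.527301286e-02 s
Step 4: Convert to microseconds (multiply by 1e6).
tau = 15273.013 us


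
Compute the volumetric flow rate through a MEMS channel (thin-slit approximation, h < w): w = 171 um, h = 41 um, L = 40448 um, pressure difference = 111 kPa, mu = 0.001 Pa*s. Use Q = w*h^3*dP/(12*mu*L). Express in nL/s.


Step 1: Convert all dimensions to SI (meters).
w = 171e-6 m, h = 41e-6 m, L = 40448e-6 m, dP = 111e3 Pa
Step 2: Q = w * h^3 * dP / (12 * mu * L)
Q = 171e-6 * (41e-6)^3 * 111e3 / (12 * 0.001 * 40448e-6) = 2.69520846e-09 m^3/s
Step 3: Convert Q from m^3/s to nL/s (1 m^3 = 1e12 nL, so multiply by 1e12).
Q = 2695.208 nL/s


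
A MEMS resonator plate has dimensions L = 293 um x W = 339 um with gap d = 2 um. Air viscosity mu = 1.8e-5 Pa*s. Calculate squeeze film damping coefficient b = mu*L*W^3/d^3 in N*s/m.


Step 1: Convert to SI.
L = 293e-6 m, W = 339e-6 m, d = 2e-6 m
Step 2: W^3 = (339e-6)^3 = 3.90e-11 m^3
Step 3: d^3 = (2e-6)^3 = 8.00e-18 m^3
Step 4: b = 1.8e-5 * 293e-6 * 3.90e-11 / 8.00e-18
b = 2.57e-02 N*s/m


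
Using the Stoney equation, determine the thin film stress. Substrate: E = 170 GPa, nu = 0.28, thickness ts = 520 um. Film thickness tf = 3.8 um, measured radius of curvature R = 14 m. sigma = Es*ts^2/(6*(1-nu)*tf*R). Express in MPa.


Step 1: Compute numerator: Es * ts^2 = 170 * 520^2 = 45968000 (GPa*um^2)
Step 2: Compute denominator (R in um): 6*(1-nu)*tf*R = 6*0.72*3.8*14e6 = 229824000.0 (um^2)
Step 3: sigma (GPa) = 45968000 / 229824000.0 = 2.00014e-01 GPa
Step 4: Convert to MPa (x1000): sigma = 200.0 MPa
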